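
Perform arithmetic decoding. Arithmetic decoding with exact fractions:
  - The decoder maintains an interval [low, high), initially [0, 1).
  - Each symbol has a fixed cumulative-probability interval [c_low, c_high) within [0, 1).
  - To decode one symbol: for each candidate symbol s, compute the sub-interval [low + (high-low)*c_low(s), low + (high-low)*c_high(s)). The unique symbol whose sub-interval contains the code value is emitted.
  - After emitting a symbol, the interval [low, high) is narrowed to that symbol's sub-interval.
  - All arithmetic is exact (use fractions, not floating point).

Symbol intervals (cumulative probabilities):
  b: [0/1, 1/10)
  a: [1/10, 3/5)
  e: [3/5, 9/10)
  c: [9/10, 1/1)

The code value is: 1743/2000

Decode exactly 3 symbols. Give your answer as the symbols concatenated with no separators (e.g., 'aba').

Answer: ecb

Derivation:
Step 1: interval [0/1, 1/1), width = 1/1 - 0/1 = 1/1
  'b': [0/1 + 1/1*0/1, 0/1 + 1/1*1/10) = [0/1, 1/10)
  'a': [0/1 + 1/1*1/10, 0/1 + 1/1*3/5) = [1/10, 3/5)
  'e': [0/1 + 1/1*3/5, 0/1 + 1/1*9/10) = [3/5, 9/10) <- contains code 1743/2000
  'c': [0/1 + 1/1*9/10, 0/1 + 1/1*1/1) = [9/10, 1/1)
  emit 'e', narrow to [3/5, 9/10)
Step 2: interval [3/5, 9/10), width = 9/10 - 3/5 = 3/10
  'b': [3/5 + 3/10*0/1, 3/5 + 3/10*1/10) = [3/5, 63/100)
  'a': [3/5 + 3/10*1/10, 3/5 + 3/10*3/5) = [63/100, 39/50)
  'e': [3/5 + 3/10*3/5, 3/5 + 3/10*9/10) = [39/50, 87/100)
  'c': [3/5 + 3/10*9/10, 3/5 + 3/10*1/1) = [87/100, 9/10) <- contains code 1743/2000
  emit 'c', narrow to [87/100, 9/10)
Step 3: interval [87/100, 9/10), width = 9/10 - 87/100 = 3/100
  'b': [87/100 + 3/100*0/1, 87/100 + 3/100*1/10) = [87/100, 873/1000) <- contains code 1743/2000
  'a': [87/100 + 3/100*1/10, 87/100 + 3/100*3/5) = [873/1000, 111/125)
  'e': [87/100 + 3/100*3/5, 87/100 + 3/100*9/10) = [111/125, 897/1000)
  'c': [87/100 + 3/100*9/10, 87/100 + 3/100*1/1) = [897/1000, 9/10)
  emit 'b', narrow to [87/100, 873/1000)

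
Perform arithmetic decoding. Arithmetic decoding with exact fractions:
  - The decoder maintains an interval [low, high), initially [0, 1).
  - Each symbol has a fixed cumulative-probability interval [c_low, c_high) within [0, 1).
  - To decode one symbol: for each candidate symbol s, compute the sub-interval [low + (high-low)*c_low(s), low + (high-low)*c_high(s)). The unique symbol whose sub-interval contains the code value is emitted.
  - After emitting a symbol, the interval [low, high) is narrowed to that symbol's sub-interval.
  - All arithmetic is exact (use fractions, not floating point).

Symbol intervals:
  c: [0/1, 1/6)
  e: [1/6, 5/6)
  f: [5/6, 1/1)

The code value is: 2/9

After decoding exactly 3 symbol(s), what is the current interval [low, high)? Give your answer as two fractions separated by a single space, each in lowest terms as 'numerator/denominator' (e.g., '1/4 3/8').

Step 1: interval [0/1, 1/1), width = 1/1 - 0/1 = 1/1
  'c': [0/1 + 1/1*0/1, 0/1 + 1/1*1/6) = [0/1, 1/6)
  'e': [0/1 + 1/1*1/6, 0/1 + 1/1*5/6) = [1/6, 5/6) <- contains code 2/9
  'f': [0/1 + 1/1*5/6, 0/1 + 1/1*1/1) = [5/6, 1/1)
  emit 'e', narrow to [1/6, 5/6)
Step 2: interval [1/6, 5/6), width = 5/6 - 1/6 = 2/3
  'c': [1/6 + 2/3*0/1, 1/6 + 2/3*1/6) = [1/6, 5/18) <- contains code 2/9
  'e': [1/6 + 2/3*1/6, 1/6 + 2/3*5/6) = [5/18, 13/18)
  'f': [1/6 + 2/3*5/6, 1/6 + 2/3*1/1) = [13/18, 5/6)
  emit 'c', narrow to [1/6, 5/18)
Step 3: interval [1/6, 5/18), width = 5/18 - 1/6 = 1/9
  'c': [1/6 + 1/9*0/1, 1/6 + 1/9*1/6) = [1/6, 5/27)
  'e': [1/6 + 1/9*1/6, 1/6 + 1/9*5/6) = [5/27, 7/27) <- contains code 2/9
  'f': [1/6 + 1/9*5/6, 1/6 + 1/9*1/1) = [7/27, 5/18)
  emit 'e', narrow to [5/27, 7/27)

Answer: 5/27 7/27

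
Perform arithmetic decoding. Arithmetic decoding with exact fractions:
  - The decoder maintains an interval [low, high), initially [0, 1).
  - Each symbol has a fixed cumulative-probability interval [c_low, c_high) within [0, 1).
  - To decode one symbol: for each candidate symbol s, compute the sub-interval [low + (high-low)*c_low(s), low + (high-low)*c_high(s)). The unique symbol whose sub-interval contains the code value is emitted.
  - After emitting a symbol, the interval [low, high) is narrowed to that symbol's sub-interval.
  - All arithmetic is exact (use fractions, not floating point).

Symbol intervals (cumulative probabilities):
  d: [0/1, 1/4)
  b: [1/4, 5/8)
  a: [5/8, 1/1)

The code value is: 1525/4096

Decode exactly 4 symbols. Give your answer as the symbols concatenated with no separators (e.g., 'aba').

Answer: bbda

Derivation:
Step 1: interval [0/1, 1/1), width = 1/1 - 0/1 = 1/1
  'd': [0/1 + 1/1*0/1, 0/1 + 1/1*1/4) = [0/1, 1/4)
  'b': [0/1 + 1/1*1/4, 0/1 + 1/1*5/8) = [1/4, 5/8) <- contains code 1525/4096
  'a': [0/1 + 1/1*5/8, 0/1 + 1/1*1/1) = [5/8, 1/1)
  emit 'b', narrow to [1/4, 5/8)
Step 2: interval [1/4, 5/8), width = 5/8 - 1/4 = 3/8
  'd': [1/4 + 3/8*0/1, 1/4 + 3/8*1/4) = [1/4, 11/32)
  'b': [1/4 + 3/8*1/4, 1/4 + 3/8*5/8) = [11/32, 31/64) <- contains code 1525/4096
  'a': [1/4 + 3/8*5/8, 1/4 + 3/8*1/1) = [31/64, 5/8)
  emit 'b', narrow to [11/32, 31/64)
Step 3: interval [11/32, 31/64), width = 31/64 - 11/32 = 9/64
  'd': [11/32 + 9/64*0/1, 11/32 + 9/64*1/4) = [11/32, 97/256) <- contains code 1525/4096
  'b': [11/32 + 9/64*1/4, 11/32 + 9/64*5/8) = [97/256, 221/512)
  'a': [11/32 + 9/64*5/8, 11/32 + 9/64*1/1) = [221/512, 31/64)
  emit 'd', narrow to [11/32, 97/256)
Step 4: interval [11/32, 97/256), width = 97/256 - 11/32 = 9/256
  'd': [11/32 + 9/256*0/1, 11/32 + 9/256*1/4) = [11/32, 361/1024)
  'b': [11/32 + 9/256*1/4, 11/32 + 9/256*5/8) = [361/1024, 749/2048)
  'a': [11/32 + 9/256*5/8, 11/32 + 9/256*1/1) = [749/2048, 97/256) <- contains code 1525/4096
  emit 'a', narrow to [749/2048, 97/256)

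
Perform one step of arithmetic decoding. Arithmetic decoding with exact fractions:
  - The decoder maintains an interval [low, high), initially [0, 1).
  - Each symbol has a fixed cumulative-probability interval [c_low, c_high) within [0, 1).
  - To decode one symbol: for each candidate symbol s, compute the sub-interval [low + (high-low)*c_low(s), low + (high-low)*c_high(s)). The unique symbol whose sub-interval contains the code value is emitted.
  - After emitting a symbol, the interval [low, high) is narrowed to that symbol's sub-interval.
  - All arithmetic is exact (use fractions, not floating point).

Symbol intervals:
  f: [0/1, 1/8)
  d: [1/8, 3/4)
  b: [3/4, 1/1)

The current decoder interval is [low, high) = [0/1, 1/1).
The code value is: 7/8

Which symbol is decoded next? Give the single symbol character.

Answer: b

Derivation:
Interval width = high − low = 1/1 − 0/1 = 1/1
Scaled code = (code − low) / width = (7/8 − 0/1) / 1/1 = 7/8
  f: [0/1, 1/8) 
  d: [1/8, 3/4) 
  b: [3/4, 1/1) ← scaled code falls here ✓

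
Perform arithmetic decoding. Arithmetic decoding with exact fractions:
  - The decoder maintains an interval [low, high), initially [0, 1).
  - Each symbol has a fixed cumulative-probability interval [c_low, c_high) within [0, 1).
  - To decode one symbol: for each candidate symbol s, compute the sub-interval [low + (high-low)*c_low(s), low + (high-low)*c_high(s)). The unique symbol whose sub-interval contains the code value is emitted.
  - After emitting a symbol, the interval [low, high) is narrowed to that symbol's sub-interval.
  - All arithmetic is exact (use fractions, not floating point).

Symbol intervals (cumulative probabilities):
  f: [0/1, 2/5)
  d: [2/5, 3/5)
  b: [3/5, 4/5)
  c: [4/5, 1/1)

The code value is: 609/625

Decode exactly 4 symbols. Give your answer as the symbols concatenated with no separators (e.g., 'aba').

Answer: ccfc

Derivation:
Step 1: interval [0/1, 1/1), width = 1/1 - 0/1 = 1/1
  'f': [0/1 + 1/1*0/1, 0/1 + 1/1*2/5) = [0/1, 2/5)
  'd': [0/1 + 1/1*2/5, 0/1 + 1/1*3/5) = [2/5, 3/5)
  'b': [0/1 + 1/1*3/5, 0/1 + 1/1*4/5) = [3/5, 4/5)
  'c': [0/1 + 1/1*4/5, 0/1 + 1/1*1/1) = [4/5, 1/1) <- contains code 609/625
  emit 'c', narrow to [4/5, 1/1)
Step 2: interval [4/5, 1/1), width = 1/1 - 4/5 = 1/5
  'f': [4/5 + 1/5*0/1, 4/5 + 1/5*2/5) = [4/5, 22/25)
  'd': [4/5 + 1/5*2/5, 4/5 + 1/5*3/5) = [22/25, 23/25)
  'b': [4/5 + 1/5*3/5, 4/5 + 1/5*4/5) = [23/25, 24/25)
  'c': [4/5 + 1/5*4/5, 4/5 + 1/5*1/1) = [24/25, 1/1) <- contains code 609/625
  emit 'c', narrow to [24/25, 1/1)
Step 3: interval [24/25, 1/1), width = 1/1 - 24/25 = 1/25
  'f': [24/25 + 1/25*0/1, 24/25 + 1/25*2/5) = [24/25, 122/125) <- contains code 609/625
  'd': [24/25 + 1/25*2/5, 24/25 + 1/25*3/5) = [122/125, 123/125)
  'b': [24/25 + 1/25*3/5, 24/25 + 1/25*4/5) = [123/125, 124/125)
  'c': [24/25 + 1/25*4/5, 24/25 + 1/25*1/1) = [124/125, 1/1)
  emit 'f', narrow to [24/25, 122/125)
Step 4: interval [24/25, 122/125), width = 122/125 - 24/25 = 2/125
  'f': [24/25 + 2/125*0/1, 24/25 + 2/125*2/5) = [24/25, 604/625)
  'd': [24/25 + 2/125*2/5, 24/25 + 2/125*3/5) = [604/625, 606/625)
  'b': [24/25 + 2/125*3/5, 24/25 + 2/125*4/5) = [606/625, 608/625)
  'c': [24/25 + 2/125*4/5, 24/25 + 2/125*1/1) = [608/625, 122/125) <- contains code 609/625
  emit 'c', narrow to [608/625, 122/125)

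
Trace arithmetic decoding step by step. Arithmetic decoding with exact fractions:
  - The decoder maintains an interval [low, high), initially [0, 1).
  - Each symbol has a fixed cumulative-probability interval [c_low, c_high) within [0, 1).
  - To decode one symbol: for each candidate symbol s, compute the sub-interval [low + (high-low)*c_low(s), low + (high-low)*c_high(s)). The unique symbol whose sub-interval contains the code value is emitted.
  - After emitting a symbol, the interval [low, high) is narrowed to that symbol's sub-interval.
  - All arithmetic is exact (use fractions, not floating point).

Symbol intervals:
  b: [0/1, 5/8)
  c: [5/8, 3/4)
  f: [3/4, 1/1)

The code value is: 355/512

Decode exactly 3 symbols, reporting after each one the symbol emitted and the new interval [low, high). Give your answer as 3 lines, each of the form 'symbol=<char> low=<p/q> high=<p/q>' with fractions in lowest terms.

Answer: symbol=c low=5/8 high=3/4
symbol=b low=5/8 high=45/64
symbol=f low=175/256 high=45/64

Derivation:
Step 1: interval [0/1, 1/1), width = 1/1 - 0/1 = 1/1
  'b': [0/1 + 1/1*0/1, 0/1 + 1/1*5/8) = [0/1, 5/8)
  'c': [0/1 + 1/1*5/8, 0/1 + 1/1*3/4) = [5/8, 3/4) <- contains code 355/512
  'f': [0/1 + 1/1*3/4, 0/1 + 1/1*1/1) = [3/4, 1/1)
  emit 'c', narrow to [5/8, 3/4)
Step 2: interval [5/8, 3/4), width = 3/4 - 5/8 = 1/8
  'b': [5/8 + 1/8*0/1, 5/8 + 1/8*5/8) = [5/8, 45/64) <- contains code 355/512
  'c': [5/8 + 1/8*5/8, 5/8 + 1/8*3/4) = [45/64, 23/32)
  'f': [5/8 + 1/8*3/4, 5/8 + 1/8*1/1) = [23/32, 3/4)
  emit 'b', narrow to [5/8, 45/64)
Step 3: interval [5/8, 45/64), width = 45/64 - 5/8 = 5/64
  'b': [5/8 + 5/64*0/1, 5/8 + 5/64*5/8) = [5/8, 345/512)
  'c': [5/8 + 5/64*5/8, 5/8 + 5/64*3/4) = [345/512, 175/256)
  'f': [5/8 + 5/64*3/4, 5/8 + 5/64*1/1) = [175/256, 45/64) <- contains code 355/512
  emit 'f', narrow to [175/256, 45/64)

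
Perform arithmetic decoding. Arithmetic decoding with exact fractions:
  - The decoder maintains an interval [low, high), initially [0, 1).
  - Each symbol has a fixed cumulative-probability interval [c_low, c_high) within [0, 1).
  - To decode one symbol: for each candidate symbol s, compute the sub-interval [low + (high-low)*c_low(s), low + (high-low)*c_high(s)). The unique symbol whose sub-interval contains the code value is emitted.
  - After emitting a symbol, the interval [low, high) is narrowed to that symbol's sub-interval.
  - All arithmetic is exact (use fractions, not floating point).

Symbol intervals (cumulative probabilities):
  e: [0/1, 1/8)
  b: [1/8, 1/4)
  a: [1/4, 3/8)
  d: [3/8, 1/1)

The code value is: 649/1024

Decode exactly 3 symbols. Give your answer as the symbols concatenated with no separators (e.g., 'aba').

Answer: dde

Derivation:
Step 1: interval [0/1, 1/1), width = 1/1 - 0/1 = 1/1
  'e': [0/1 + 1/1*0/1, 0/1 + 1/1*1/8) = [0/1, 1/8)
  'b': [0/1 + 1/1*1/8, 0/1 + 1/1*1/4) = [1/8, 1/4)
  'a': [0/1 + 1/1*1/4, 0/1 + 1/1*3/8) = [1/4, 3/8)
  'd': [0/1 + 1/1*3/8, 0/1 + 1/1*1/1) = [3/8, 1/1) <- contains code 649/1024
  emit 'd', narrow to [3/8, 1/1)
Step 2: interval [3/8, 1/1), width = 1/1 - 3/8 = 5/8
  'e': [3/8 + 5/8*0/1, 3/8 + 5/8*1/8) = [3/8, 29/64)
  'b': [3/8 + 5/8*1/8, 3/8 + 5/8*1/4) = [29/64, 17/32)
  'a': [3/8 + 5/8*1/4, 3/8 + 5/8*3/8) = [17/32, 39/64)
  'd': [3/8 + 5/8*3/8, 3/8 + 5/8*1/1) = [39/64, 1/1) <- contains code 649/1024
  emit 'd', narrow to [39/64, 1/1)
Step 3: interval [39/64, 1/1), width = 1/1 - 39/64 = 25/64
  'e': [39/64 + 25/64*0/1, 39/64 + 25/64*1/8) = [39/64, 337/512) <- contains code 649/1024
  'b': [39/64 + 25/64*1/8, 39/64 + 25/64*1/4) = [337/512, 181/256)
  'a': [39/64 + 25/64*1/4, 39/64 + 25/64*3/8) = [181/256, 387/512)
  'd': [39/64 + 25/64*3/8, 39/64 + 25/64*1/1) = [387/512, 1/1)
  emit 'e', narrow to [39/64, 337/512)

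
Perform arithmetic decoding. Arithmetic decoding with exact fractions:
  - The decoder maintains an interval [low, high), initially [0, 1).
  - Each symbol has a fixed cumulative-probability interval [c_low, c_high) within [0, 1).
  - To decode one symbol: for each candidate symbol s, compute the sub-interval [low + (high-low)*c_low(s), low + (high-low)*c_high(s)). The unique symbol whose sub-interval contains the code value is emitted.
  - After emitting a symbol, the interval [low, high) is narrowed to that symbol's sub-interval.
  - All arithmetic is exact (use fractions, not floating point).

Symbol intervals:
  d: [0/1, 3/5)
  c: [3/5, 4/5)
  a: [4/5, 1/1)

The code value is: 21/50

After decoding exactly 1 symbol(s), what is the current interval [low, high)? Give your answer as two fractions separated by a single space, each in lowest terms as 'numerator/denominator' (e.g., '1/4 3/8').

Answer: 0/1 3/5

Derivation:
Step 1: interval [0/1, 1/1), width = 1/1 - 0/1 = 1/1
  'd': [0/1 + 1/1*0/1, 0/1 + 1/1*3/5) = [0/1, 3/5) <- contains code 21/50
  'c': [0/1 + 1/1*3/5, 0/1 + 1/1*4/5) = [3/5, 4/5)
  'a': [0/1 + 1/1*4/5, 0/1 + 1/1*1/1) = [4/5, 1/1)
  emit 'd', narrow to [0/1, 3/5)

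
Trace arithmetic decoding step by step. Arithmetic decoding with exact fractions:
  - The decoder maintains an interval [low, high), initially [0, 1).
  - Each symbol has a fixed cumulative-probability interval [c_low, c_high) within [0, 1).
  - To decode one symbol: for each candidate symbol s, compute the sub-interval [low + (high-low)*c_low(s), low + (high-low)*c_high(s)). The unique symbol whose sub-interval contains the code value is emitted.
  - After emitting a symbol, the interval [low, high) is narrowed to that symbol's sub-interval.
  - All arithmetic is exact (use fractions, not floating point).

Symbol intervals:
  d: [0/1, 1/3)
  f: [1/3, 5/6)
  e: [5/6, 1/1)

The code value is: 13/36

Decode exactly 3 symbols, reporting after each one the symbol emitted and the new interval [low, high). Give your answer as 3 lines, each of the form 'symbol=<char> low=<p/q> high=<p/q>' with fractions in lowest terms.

Step 1: interval [0/1, 1/1), width = 1/1 - 0/1 = 1/1
  'd': [0/1 + 1/1*0/1, 0/1 + 1/1*1/3) = [0/1, 1/3)
  'f': [0/1 + 1/1*1/3, 0/1 + 1/1*5/6) = [1/3, 5/6) <- contains code 13/36
  'e': [0/1 + 1/1*5/6, 0/1 + 1/1*1/1) = [5/6, 1/1)
  emit 'f', narrow to [1/3, 5/6)
Step 2: interval [1/3, 5/6), width = 5/6 - 1/3 = 1/2
  'd': [1/3 + 1/2*0/1, 1/3 + 1/2*1/3) = [1/3, 1/2) <- contains code 13/36
  'f': [1/3 + 1/2*1/3, 1/3 + 1/2*5/6) = [1/2, 3/4)
  'e': [1/3 + 1/2*5/6, 1/3 + 1/2*1/1) = [3/4, 5/6)
  emit 'd', narrow to [1/3, 1/2)
Step 3: interval [1/3, 1/2), width = 1/2 - 1/3 = 1/6
  'd': [1/3 + 1/6*0/1, 1/3 + 1/6*1/3) = [1/3, 7/18) <- contains code 13/36
  'f': [1/3 + 1/6*1/3, 1/3 + 1/6*5/6) = [7/18, 17/36)
  'e': [1/3 + 1/6*5/6, 1/3 + 1/6*1/1) = [17/36, 1/2)
  emit 'd', narrow to [1/3, 7/18)

Answer: symbol=f low=1/3 high=5/6
symbol=d low=1/3 high=1/2
symbol=d low=1/3 high=7/18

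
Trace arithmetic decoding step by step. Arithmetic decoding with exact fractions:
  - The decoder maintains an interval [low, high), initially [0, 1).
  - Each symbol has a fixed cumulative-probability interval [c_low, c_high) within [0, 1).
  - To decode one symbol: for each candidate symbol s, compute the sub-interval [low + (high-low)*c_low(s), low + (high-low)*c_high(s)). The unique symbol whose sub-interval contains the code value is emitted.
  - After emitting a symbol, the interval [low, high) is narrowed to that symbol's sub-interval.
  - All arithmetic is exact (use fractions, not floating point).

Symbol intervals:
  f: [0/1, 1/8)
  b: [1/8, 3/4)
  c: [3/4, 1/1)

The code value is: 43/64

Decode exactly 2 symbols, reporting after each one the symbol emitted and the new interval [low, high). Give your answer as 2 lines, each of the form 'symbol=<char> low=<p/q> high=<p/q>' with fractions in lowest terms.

Answer: symbol=b low=1/8 high=3/4
symbol=c low=19/32 high=3/4

Derivation:
Step 1: interval [0/1, 1/1), width = 1/1 - 0/1 = 1/1
  'f': [0/1 + 1/1*0/1, 0/1 + 1/1*1/8) = [0/1, 1/8)
  'b': [0/1 + 1/1*1/8, 0/1 + 1/1*3/4) = [1/8, 3/4) <- contains code 43/64
  'c': [0/1 + 1/1*3/4, 0/1 + 1/1*1/1) = [3/4, 1/1)
  emit 'b', narrow to [1/8, 3/4)
Step 2: interval [1/8, 3/4), width = 3/4 - 1/8 = 5/8
  'f': [1/8 + 5/8*0/1, 1/8 + 5/8*1/8) = [1/8, 13/64)
  'b': [1/8 + 5/8*1/8, 1/8 + 5/8*3/4) = [13/64, 19/32)
  'c': [1/8 + 5/8*3/4, 1/8 + 5/8*1/1) = [19/32, 3/4) <- contains code 43/64
  emit 'c', narrow to [19/32, 3/4)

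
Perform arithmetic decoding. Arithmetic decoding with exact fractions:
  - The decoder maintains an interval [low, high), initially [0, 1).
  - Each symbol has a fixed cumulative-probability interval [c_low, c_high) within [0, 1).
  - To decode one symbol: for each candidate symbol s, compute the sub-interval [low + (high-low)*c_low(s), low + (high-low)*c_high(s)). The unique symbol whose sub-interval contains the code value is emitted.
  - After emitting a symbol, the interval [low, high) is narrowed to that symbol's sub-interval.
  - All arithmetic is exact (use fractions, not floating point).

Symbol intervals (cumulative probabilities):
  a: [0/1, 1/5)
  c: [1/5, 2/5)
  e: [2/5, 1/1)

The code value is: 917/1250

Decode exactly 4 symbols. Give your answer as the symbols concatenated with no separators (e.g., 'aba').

Step 1: interval [0/1, 1/1), width = 1/1 - 0/1 = 1/1
  'a': [0/1 + 1/1*0/1, 0/1 + 1/1*1/5) = [0/1, 1/5)
  'c': [0/1 + 1/1*1/5, 0/1 + 1/1*2/5) = [1/5, 2/5)
  'e': [0/1 + 1/1*2/5, 0/1 + 1/1*1/1) = [2/5, 1/1) <- contains code 917/1250
  emit 'e', narrow to [2/5, 1/1)
Step 2: interval [2/5, 1/1), width = 1/1 - 2/5 = 3/5
  'a': [2/5 + 3/5*0/1, 2/5 + 3/5*1/5) = [2/5, 13/25)
  'c': [2/5 + 3/5*1/5, 2/5 + 3/5*2/5) = [13/25, 16/25)
  'e': [2/5 + 3/5*2/5, 2/5 + 3/5*1/1) = [16/25, 1/1) <- contains code 917/1250
  emit 'e', narrow to [16/25, 1/1)
Step 3: interval [16/25, 1/1), width = 1/1 - 16/25 = 9/25
  'a': [16/25 + 9/25*0/1, 16/25 + 9/25*1/5) = [16/25, 89/125)
  'c': [16/25 + 9/25*1/5, 16/25 + 9/25*2/5) = [89/125, 98/125) <- contains code 917/1250
  'e': [16/25 + 9/25*2/5, 16/25 + 9/25*1/1) = [98/125, 1/1)
  emit 'c', narrow to [89/125, 98/125)
Step 4: interval [89/125, 98/125), width = 98/125 - 89/125 = 9/125
  'a': [89/125 + 9/125*0/1, 89/125 + 9/125*1/5) = [89/125, 454/625)
  'c': [89/125 + 9/125*1/5, 89/125 + 9/125*2/5) = [454/625, 463/625) <- contains code 917/1250
  'e': [89/125 + 9/125*2/5, 89/125 + 9/125*1/1) = [463/625, 98/125)
  emit 'c', narrow to [454/625, 463/625)

Answer: eecc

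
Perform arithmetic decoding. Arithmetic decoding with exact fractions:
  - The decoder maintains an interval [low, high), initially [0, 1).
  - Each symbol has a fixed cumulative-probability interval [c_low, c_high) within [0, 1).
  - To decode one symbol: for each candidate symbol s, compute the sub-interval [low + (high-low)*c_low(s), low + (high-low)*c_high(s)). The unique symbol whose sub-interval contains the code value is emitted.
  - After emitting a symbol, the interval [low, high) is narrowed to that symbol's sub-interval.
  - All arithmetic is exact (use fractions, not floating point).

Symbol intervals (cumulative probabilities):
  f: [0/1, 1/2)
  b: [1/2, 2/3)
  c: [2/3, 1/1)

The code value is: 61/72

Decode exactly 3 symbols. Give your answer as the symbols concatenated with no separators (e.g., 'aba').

Step 1: interval [0/1, 1/1), width = 1/1 - 0/1 = 1/1
  'f': [0/1 + 1/1*0/1, 0/1 + 1/1*1/2) = [0/1, 1/2)
  'b': [0/1 + 1/1*1/2, 0/1 + 1/1*2/3) = [1/2, 2/3)
  'c': [0/1 + 1/1*2/3, 0/1 + 1/1*1/1) = [2/3, 1/1) <- contains code 61/72
  emit 'c', narrow to [2/3, 1/1)
Step 2: interval [2/3, 1/1), width = 1/1 - 2/3 = 1/3
  'f': [2/3 + 1/3*0/1, 2/3 + 1/3*1/2) = [2/3, 5/6)
  'b': [2/3 + 1/3*1/2, 2/3 + 1/3*2/3) = [5/6, 8/9) <- contains code 61/72
  'c': [2/3 + 1/3*2/3, 2/3 + 1/3*1/1) = [8/9, 1/1)
  emit 'b', narrow to [5/6, 8/9)
Step 3: interval [5/6, 8/9), width = 8/9 - 5/6 = 1/18
  'f': [5/6 + 1/18*0/1, 5/6 + 1/18*1/2) = [5/6, 31/36) <- contains code 61/72
  'b': [5/6 + 1/18*1/2, 5/6 + 1/18*2/3) = [31/36, 47/54)
  'c': [5/6 + 1/18*2/3, 5/6 + 1/18*1/1) = [47/54, 8/9)
  emit 'f', narrow to [5/6, 31/36)

Answer: cbf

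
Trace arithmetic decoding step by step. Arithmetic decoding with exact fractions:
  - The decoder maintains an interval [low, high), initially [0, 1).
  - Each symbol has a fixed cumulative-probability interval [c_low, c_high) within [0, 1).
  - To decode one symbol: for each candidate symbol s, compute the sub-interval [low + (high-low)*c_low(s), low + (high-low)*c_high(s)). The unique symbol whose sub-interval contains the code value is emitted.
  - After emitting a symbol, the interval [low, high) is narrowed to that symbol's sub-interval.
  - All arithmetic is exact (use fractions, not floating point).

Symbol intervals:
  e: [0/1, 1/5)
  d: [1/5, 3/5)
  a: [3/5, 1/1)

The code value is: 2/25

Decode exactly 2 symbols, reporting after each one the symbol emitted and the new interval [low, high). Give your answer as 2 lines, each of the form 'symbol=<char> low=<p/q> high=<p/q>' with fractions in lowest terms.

Step 1: interval [0/1, 1/1), width = 1/1 - 0/1 = 1/1
  'e': [0/1 + 1/1*0/1, 0/1 + 1/1*1/5) = [0/1, 1/5) <- contains code 2/25
  'd': [0/1 + 1/1*1/5, 0/1 + 1/1*3/5) = [1/5, 3/5)
  'a': [0/1 + 1/1*3/5, 0/1 + 1/1*1/1) = [3/5, 1/1)
  emit 'e', narrow to [0/1, 1/5)
Step 2: interval [0/1, 1/5), width = 1/5 - 0/1 = 1/5
  'e': [0/1 + 1/5*0/1, 0/1 + 1/5*1/5) = [0/1, 1/25)
  'd': [0/1 + 1/5*1/5, 0/1 + 1/5*3/5) = [1/25, 3/25) <- contains code 2/25
  'a': [0/1 + 1/5*3/5, 0/1 + 1/5*1/1) = [3/25, 1/5)
  emit 'd', narrow to [1/25, 3/25)

Answer: symbol=e low=0/1 high=1/5
symbol=d low=1/25 high=3/25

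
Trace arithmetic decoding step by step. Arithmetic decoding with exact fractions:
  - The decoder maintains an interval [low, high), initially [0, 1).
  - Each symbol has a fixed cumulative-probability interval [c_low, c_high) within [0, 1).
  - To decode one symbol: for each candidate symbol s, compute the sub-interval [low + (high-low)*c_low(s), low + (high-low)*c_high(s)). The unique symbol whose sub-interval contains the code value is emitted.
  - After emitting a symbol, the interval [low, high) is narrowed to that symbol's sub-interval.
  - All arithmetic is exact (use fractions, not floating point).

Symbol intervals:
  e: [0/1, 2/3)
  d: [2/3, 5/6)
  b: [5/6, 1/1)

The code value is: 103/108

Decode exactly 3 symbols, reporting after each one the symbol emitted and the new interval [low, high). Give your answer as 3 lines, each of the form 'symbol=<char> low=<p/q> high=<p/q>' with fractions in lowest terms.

Answer: symbol=b low=5/6 high=1/1
symbol=d low=17/18 high=35/36
symbol=e low=17/18 high=26/27

Derivation:
Step 1: interval [0/1, 1/1), width = 1/1 - 0/1 = 1/1
  'e': [0/1 + 1/1*0/1, 0/1 + 1/1*2/3) = [0/1, 2/3)
  'd': [0/1 + 1/1*2/3, 0/1 + 1/1*5/6) = [2/3, 5/6)
  'b': [0/1 + 1/1*5/6, 0/1 + 1/1*1/1) = [5/6, 1/1) <- contains code 103/108
  emit 'b', narrow to [5/6, 1/1)
Step 2: interval [5/6, 1/1), width = 1/1 - 5/6 = 1/6
  'e': [5/6 + 1/6*0/1, 5/6 + 1/6*2/3) = [5/6, 17/18)
  'd': [5/6 + 1/6*2/3, 5/6 + 1/6*5/6) = [17/18, 35/36) <- contains code 103/108
  'b': [5/6 + 1/6*5/6, 5/6 + 1/6*1/1) = [35/36, 1/1)
  emit 'd', narrow to [17/18, 35/36)
Step 3: interval [17/18, 35/36), width = 35/36 - 17/18 = 1/36
  'e': [17/18 + 1/36*0/1, 17/18 + 1/36*2/3) = [17/18, 26/27) <- contains code 103/108
  'd': [17/18 + 1/36*2/3, 17/18 + 1/36*5/6) = [26/27, 209/216)
  'b': [17/18 + 1/36*5/6, 17/18 + 1/36*1/1) = [209/216, 35/36)
  emit 'e', narrow to [17/18, 26/27)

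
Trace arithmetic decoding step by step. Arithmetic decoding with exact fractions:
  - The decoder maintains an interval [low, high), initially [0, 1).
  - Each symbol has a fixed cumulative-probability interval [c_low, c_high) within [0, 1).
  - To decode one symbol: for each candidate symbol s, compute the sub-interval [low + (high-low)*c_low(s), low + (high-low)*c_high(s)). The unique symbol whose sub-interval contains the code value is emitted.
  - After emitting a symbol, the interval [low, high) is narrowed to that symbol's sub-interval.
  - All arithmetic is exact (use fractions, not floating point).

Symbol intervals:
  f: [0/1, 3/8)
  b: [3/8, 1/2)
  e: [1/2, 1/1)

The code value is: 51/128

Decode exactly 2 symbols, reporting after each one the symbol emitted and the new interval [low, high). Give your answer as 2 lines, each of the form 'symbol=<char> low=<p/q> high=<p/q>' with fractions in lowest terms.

Step 1: interval [0/1, 1/1), width = 1/1 - 0/1 = 1/1
  'f': [0/1 + 1/1*0/1, 0/1 + 1/1*3/8) = [0/1, 3/8)
  'b': [0/1 + 1/1*3/8, 0/1 + 1/1*1/2) = [3/8, 1/2) <- contains code 51/128
  'e': [0/1 + 1/1*1/2, 0/1 + 1/1*1/1) = [1/2, 1/1)
  emit 'b', narrow to [3/8, 1/2)
Step 2: interval [3/8, 1/2), width = 1/2 - 3/8 = 1/8
  'f': [3/8 + 1/8*0/1, 3/8 + 1/8*3/8) = [3/8, 27/64) <- contains code 51/128
  'b': [3/8 + 1/8*3/8, 3/8 + 1/8*1/2) = [27/64, 7/16)
  'e': [3/8 + 1/8*1/2, 3/8 + 1/8*1/1) = [7/16, 1/2)
  emit 'f', narrow to [3/8, 27/64)

Answer: symbol=b low=3/8 high=1/2
symbol=f low=3/8 high=27/64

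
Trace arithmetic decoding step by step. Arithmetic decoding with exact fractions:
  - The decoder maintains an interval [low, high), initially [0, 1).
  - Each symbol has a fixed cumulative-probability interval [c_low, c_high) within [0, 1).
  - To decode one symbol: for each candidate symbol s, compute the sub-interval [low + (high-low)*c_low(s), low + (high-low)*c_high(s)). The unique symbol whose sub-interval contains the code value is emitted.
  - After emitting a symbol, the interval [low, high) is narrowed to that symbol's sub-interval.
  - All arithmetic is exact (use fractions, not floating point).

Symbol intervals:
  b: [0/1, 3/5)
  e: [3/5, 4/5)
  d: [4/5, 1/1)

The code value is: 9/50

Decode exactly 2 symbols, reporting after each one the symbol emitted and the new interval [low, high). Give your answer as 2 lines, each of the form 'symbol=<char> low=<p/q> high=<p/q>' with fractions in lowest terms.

Answer: symbol=b low=0/1 high=3/5
symbol=b low=0/1 high=9/25

Derivation:
Step 1: interval [0/1, 1/1), width = 1/1 - 0/1 = 1/1
  'b': [0/1 + 1/1*0/1, 0/1 + 1/1*3/5) = [0/1, 3/5) <- contains code 9/50
  'e': [0/1 + 1/1*3/5, 0/1 + 1/1*4/5) = [3/5, 4/5)
  'd': [0/1 + 1/1*4/5, 0/1 + 1/1*1/1) = [4/5, 1/1)
  emit 'b', narrow to [0/1, 3/5)
Step 2: interval [0/1, 3/5), width = 3/5 - 0/1 = 3/5
  'b': [0/1 + 3/5*0/1, 0/1 + 3/5*3/5) = [0/1, 9/25) <- contains code 9/50
  'e': [0/1 + 3/5*3/5, 0/1 + 3/5*4/5) = [9/25, 12/25)
  'd': [0/1 + 3/5*4/5, 0/1 + 3/5*1/1) = [12/25, 3/5)
  emit 'b', narrow to [0/1, 9/25)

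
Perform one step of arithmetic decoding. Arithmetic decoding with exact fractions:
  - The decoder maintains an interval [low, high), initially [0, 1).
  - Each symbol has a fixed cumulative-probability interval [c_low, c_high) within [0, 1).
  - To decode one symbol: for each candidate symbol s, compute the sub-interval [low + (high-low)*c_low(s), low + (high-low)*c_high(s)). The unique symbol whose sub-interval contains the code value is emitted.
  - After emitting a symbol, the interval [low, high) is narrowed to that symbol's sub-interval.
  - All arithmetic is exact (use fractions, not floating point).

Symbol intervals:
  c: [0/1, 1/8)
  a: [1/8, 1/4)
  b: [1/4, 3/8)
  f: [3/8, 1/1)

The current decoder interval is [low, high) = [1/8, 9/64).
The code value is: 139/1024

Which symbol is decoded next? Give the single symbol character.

Answer: f

Derivation:
Interval width = high − low = 9/64 − 1/8 = 1/64
Scaled code = (code − low) / width = (139/1024 − 1/8) / 1/64 = 11/16
  c: [0/1, 1/8) 
  a: [1/8, 1/4) 
  b: [1/4, 3/8) 
  f: [3/8, 1/1) ← scaled code falls here ✓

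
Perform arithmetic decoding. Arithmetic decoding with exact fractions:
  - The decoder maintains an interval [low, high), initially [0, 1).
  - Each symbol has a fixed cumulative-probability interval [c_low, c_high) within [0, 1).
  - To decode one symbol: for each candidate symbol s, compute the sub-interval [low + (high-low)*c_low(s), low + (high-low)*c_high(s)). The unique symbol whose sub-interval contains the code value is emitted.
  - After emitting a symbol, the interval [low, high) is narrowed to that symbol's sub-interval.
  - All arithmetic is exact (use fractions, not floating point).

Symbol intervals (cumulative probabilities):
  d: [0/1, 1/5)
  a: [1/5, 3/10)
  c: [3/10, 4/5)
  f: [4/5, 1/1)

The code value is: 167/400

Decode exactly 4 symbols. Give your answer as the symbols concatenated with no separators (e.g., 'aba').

Step 1: interval [0/1, 1/1), width = 1/1 - 0/1 = 1/1
  'd': [0/1 + 1/1*0/1, 0/1 + 1/1*1/5) = [0/1, 1/5)
  'a': [0/1 + 1/1*1/5, 0/1 + 1/1*3/10) = [1/5, 3/10)
  'c': [0/1 + 1/1*3/10, 0/1 + 1/1*4/5) = [3/10, 4/5) <- contains code 167/400
  'f': [0/1 + 1/1*4/5, 0/1 + 1/1*1/1) = [4/5, 1/1)
  emit 'c', narrow to [3/10, 4/5)
Step 2: interval [3/10, 4/5), width = 4/5 - 3/10 = 1/2
  'd': [3/10 + 1/2*0/1, 3/10 + 1/2*1/5) = [3/10, 2/5)
  'a': [3/10 + 1/2*1/5, 3/10 + 1/2*3/10) = [2/5, 9/20) <- contains code 167/400
  'c': [3/10 + 1/2*3/10, 3/10 + 1/2*4/5) = [9/20, 7/10)
  'f': [3/10 + 1/2*4/5, 3/10 + 1/2*1/1) = [7/10, 4/5)
  emit 'a', narrow to [2/5, 9/20)
Step 3: interval [2/5, 9/20), width = 9/20 - 2/5 = 1/20
  'd': [2/5 + 1/20*0/1, 2/5 + 1/20*1/5) = [2/5, 41/100)
  'a': [2/5 + 1/20*1/5, 2/5 + 1/20*3/10) = [41/100, 83/200)
  'c': [2/5 + 1/20*3/10, 2/5 + 1/20*4/5) = [83/200, 11/25) <- contains code 167/400
  'f': [2/5 + 1/20*4/5, 2/5 + 1/20*1/1) = [11/25, 9/20)
  emit 'c', narrow to [83/200, 11/25)
Step 4: interval [83/200, 11/25), width = 11/25 - 83/200 = 1/40
  'd': [83/200 + 1/40*0/1, 83/200 + 1/40*1/5) = [83/200, 21/50) <- contains code 167/400
  'a': [83/200 + 1/40*1/5, 83/200 + 1/40*3/10) = [21/50, 169/400)
  'c': [83/200 + 1/40*3/10, 83/200 + 1/40*4/5) = [169/400, 87/200)
  'f': [83/200 + 1/40*4/5, 83/200 + 1/40*1/1) = [87/200, 11/25)
  emit 'd', narrow to [83/200, 21/50)

Answer: cacd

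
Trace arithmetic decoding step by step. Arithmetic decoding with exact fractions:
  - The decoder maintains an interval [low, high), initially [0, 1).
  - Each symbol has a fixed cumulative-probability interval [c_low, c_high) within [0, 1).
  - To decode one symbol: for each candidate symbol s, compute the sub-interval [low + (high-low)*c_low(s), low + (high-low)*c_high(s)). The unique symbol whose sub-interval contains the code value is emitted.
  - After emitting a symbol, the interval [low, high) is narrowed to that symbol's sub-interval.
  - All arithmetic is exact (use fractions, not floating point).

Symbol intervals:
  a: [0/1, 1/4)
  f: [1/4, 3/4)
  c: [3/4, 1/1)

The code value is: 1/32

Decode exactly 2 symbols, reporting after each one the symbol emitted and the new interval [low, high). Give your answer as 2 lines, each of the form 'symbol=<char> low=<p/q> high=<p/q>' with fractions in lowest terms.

Step 1: interval [0/1, 1/1), width = 1/1 - 0/1 = 1/1
  'a': [0/1 + 1/1*0/1, 0/1 + 1/1*1/4) = [0/1, 1/4) <- contains code 1/32
  'f': [0/1 + 1/1*1/4, 0/1 + 1/1*3/4) = [1/4, 3/4)
  'c': [0/1 + 1/1*3/4, 0/1 + 1/1*1/1) = [3/4, 1/1)
  emit 'a', narrow to [0/1, 1/4)
Step 2: interval [0/1, 1/4), width = 1/4 - 0/1 = 1/4
  'a': [0/1 + 1/4*0/1, 0/1 + 1/4*1/4) = [0/1, 1/16) <- contains code 1/32
  'f': [0/1 + 1/4*1/4, 0/1 + 1/4*3/4) = [1/16, 3/16)
  'c': [0/1 + 1/4*3/4, 0/1 + 1/4*1/1) = [3/16, 1/4)
  emit 'a', narrow to [0/1, 1/16)

Answer: symbol=a low=0/1 high=1/4
symbol=a low=0/1 high=1/16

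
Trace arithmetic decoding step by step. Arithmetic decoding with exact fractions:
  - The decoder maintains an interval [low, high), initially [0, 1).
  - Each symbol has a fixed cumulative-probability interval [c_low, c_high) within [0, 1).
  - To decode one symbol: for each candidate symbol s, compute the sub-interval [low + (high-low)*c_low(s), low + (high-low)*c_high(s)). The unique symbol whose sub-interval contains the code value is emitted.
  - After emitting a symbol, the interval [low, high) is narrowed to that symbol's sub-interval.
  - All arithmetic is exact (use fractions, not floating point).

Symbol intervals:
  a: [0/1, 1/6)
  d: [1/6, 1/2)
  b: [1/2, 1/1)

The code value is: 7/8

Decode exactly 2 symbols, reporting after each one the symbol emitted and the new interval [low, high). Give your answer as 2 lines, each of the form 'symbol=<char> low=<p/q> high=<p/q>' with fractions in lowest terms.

Step 1: interval [0/1, 1/1), width = 1/1 - 0/1 = 1/1
  'a': [0/1 + 1/1*0/1, 0/1 + 1/1*1/6) = [0/1, 1/6)
  'd': [0/1 + 1/1*1/6, 0/1 + 1/1*1/2) = [1/6, 1/2)
  'b': [0/1 + 1/1*1/2, 0/1 + 1/1*1/1) = [1/2, 1/1) <- contains code 7/8
  emit 'b', narrow to [1/2, 1/1)
Step 2: interval [1/2, 1/1), width = 1/1 - 1/2 = 1/2
  'a': [1/2 + 1/2*0/1, 1/2 + 1/2*1/6) = [1/2, 7/12)
  'd': [1/2 + 1/2*1/6, 1/2 + 1/2*1/2) = [7/12, 3/4)
  'b': [1/2 + 1/2*1/2, 1/2 + 1/2*1/1) = [3/4, 1/1) <- contains code 7/8
  emit 'b', narrow to [3/4, 1/1)

Answer: symbol=b low=1/2 high=1/1
symbol=b low=3/4 high=1/1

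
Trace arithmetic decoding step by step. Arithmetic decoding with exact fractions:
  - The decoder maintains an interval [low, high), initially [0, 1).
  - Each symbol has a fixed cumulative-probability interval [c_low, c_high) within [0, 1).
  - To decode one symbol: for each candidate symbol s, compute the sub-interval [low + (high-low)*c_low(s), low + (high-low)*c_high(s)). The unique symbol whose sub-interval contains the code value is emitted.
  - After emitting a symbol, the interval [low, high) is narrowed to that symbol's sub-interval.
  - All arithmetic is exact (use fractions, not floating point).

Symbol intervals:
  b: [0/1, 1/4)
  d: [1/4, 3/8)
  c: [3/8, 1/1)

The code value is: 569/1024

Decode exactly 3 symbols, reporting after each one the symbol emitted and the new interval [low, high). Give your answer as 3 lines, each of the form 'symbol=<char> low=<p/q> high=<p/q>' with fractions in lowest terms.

Answer: symbol=c low=3/8 high=1/1
symbol=d low=17/32 high=39/64
symbol=d low=141/256 high=287/512

Derivation:
Step 1: interval [0/1, 1/1), width = 1/1 - 0/1 = 1/1
  'b': [0/1 + 1/1*0/1, 0/1 + 1/1*1/4) = [0/1, 1/4)
  'd': [0/1 + 1/1*1/4, 0/1 + 1/1*3/8) = [1/4, 3/8)
  'c': [0/1 + 1/1*3/8, 0/1 + 1/1*1/1) = [3/8, 1/1) <- contains code 569/1024
  emit 'c', narrow to [3/8, 1/1)
Step 2: interval [3/8, 1/1), width = 1/1 - 3/8 = 5/8
  'b': [3/8 + 5/8*0/1, 3/8 + 5/8*1/4) = [3/8, 17/32)
  'd': [3/8 + 5/8*1/4, 3/8 + 5/8*3/8) = [17/32, 39/64) <- contains code 569/1024
  'c': [3/8 + 5/8*3/8, 3/8 + 5/8*1/1) = [39/64, 1/1)
  emit 'd', narrow to [17/32, 39/64)
Step 3: interval [17/32, 39/64), width = 39/64 - 17/32 = 5/64
  'b': [17/32 + 5/64*0/1, 17/32 + 5/64*1/4) = [17/32, 141/256)
  'd': [17/32 + 5/64*1/4, 17/32 + 5/64*3/8) = [141/256, 287/512) <- contains code 569/1024
  'c': [17/32 + 5/64*3/8, 17/32 + 5/64*1/1) = [287/512, 39/64)
  emit 'd', narrow to [141/256, 287/512)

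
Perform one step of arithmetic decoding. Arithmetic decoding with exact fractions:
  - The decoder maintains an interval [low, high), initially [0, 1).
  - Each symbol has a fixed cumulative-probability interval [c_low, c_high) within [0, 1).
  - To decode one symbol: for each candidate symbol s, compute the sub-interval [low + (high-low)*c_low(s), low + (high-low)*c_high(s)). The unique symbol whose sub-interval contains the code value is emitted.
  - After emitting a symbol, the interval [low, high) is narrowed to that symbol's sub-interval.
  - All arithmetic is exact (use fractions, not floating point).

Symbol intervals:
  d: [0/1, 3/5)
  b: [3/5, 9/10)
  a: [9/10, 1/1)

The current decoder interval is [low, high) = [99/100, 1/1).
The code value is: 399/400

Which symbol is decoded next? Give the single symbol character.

Interval width = high − low = 1/1 − 99/100 = 1/100
Scaled code = (code − low) / width = (399/400 − 99/100) / 1/100 = 3/4
  d: [0/1, 3/5) 
  b: [3/5, 9/10) ← scaled code falls here ✓
  a: [9/10, 1/1) 

Answer: b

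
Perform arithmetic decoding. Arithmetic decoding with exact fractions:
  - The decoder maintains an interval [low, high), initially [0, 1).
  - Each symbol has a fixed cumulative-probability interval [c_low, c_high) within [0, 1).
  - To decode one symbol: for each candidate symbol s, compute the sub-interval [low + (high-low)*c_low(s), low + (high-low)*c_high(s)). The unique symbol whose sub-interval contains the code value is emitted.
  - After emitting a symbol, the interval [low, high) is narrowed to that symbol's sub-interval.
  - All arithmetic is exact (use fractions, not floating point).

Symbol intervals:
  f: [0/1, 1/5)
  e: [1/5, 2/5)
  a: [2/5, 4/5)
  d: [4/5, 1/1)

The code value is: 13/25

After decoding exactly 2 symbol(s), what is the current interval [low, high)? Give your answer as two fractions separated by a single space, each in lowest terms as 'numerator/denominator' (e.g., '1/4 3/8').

Step 1: interval [0/1, 1/1), width = 1/1 - 0/1 = 1/1
  'f': [0/1 + 1/1*0/1, 0/1 + 1/1*1/5) = [0/1, 1/5)
  'e': [0/1 + 1/1*1/5, 0/1 + 1/1*2/5) = [1/5, 2/5)
  'a': [0/1 + 1/1*2/5, 0/1 + 1/1*4/5) = [2/5, 4/5) <- contains code 13/25
  'd': [0/1 + 1/1*4/5, 0/1 + 1/1*1/1) = [4/5, 1/1)
  emit 'a', narrow to [2/5, 4/5)
Step 2: interval [2/5, 4/5), width = 4/5 - 2/5 = 2/5
  'f': [2/5 + 2/5*0/1, 2/5 + 2/5*1/5) = [2/5, 12/25)
  'e': [2/5 + 2/5*1/5, 2/5 + 2/5*2/5) = [12/25, 14/25) <- contains code 13/25
  'a': [2/5 + 2/5*2/5, 2/5 + 2/5*4/5) = [14/25, 18/25)
  'd': [2/5 + 2/5*4/5, 2/5 + 2/5*1/1) = [18/25, 4/5)
  emit 'e', narrow to [12/25, 14/25)

Answer: 12/25 14/25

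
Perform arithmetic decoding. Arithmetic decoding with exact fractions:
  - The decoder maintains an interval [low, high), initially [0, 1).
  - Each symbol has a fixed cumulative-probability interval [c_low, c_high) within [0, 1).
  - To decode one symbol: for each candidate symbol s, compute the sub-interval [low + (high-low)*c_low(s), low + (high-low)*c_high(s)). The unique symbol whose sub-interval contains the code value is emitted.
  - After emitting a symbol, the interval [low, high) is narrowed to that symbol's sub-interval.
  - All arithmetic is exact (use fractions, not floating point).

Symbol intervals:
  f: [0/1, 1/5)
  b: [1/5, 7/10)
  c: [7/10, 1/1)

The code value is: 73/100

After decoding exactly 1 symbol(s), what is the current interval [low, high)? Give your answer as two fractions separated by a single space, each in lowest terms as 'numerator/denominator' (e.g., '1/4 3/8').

Step 1: interval [0/1, 1/1), width = 1/1 - 0/1 = 1/1
  'f': [0/1 + 1/1*0/1, 0/1 + 1/1*1/5) = [0/1, 1/5)
  'b': [0/1 + 1/1*1/5, 0/1 + 1/1*7/10) = [1/5, 7/10)
  'c': [0/1 + 1/1*7/10, 0/1 + 1/1*1/1) = [7/10, 1/1) <- contains code 73/100
  emit 'c', narrow to [7/10, 1/1)

Answer: 7/10 1/1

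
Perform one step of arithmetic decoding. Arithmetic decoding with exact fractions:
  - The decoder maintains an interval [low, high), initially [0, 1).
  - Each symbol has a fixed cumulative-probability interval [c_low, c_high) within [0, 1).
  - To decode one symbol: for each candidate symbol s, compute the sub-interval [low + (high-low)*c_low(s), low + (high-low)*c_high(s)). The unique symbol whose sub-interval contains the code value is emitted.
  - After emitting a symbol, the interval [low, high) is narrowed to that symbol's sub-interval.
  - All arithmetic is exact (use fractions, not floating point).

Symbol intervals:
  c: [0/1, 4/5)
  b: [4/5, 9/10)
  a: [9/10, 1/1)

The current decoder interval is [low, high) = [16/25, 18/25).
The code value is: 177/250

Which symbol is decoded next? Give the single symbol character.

Interval width = high − low = 18/25 − 16/25 = 2/25
Scaled code = (code − low) / width = (177/250 − 16/25) / 2/25 = 17/20
  c: [0/1, 4/5) 
  b: [4/5, 9/10) ← scaled code falls here ✓
  a: [9/10, 1/1) 

Answer: b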